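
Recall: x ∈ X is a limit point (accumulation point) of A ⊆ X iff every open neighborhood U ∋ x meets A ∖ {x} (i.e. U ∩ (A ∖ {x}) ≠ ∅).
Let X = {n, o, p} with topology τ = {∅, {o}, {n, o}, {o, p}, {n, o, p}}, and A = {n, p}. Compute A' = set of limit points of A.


A' = ∅

For each x ∈ X, list the open sets U ∈ τ with x ∈ U, then check whether U ∩ (A ∖ {x}) ≠ ∅ for every such U.
  x = n: open {n, o} ∋ x has {n, o} ∩ (A ∖ {n}) = ∅, so x is NOT a limit point.
  x = o: open {o} ∋ x has {o} ∩ (A ∖ {o}) = ∅, so x is NOT a limit point.
  x = p: open {o, p} ∋ x has {o, p} ∩ (A ∖ {p}) = ∅, so x is NOT a limit point.
Collecting: A' = ∅.


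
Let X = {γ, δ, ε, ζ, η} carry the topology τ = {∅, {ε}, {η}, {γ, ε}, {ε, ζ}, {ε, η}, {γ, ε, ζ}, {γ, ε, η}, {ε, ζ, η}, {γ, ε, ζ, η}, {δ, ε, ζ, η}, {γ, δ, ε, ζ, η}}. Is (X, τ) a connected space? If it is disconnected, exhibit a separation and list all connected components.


(X, τ) is connected.

Find clopen sets (U ∈ τ with X ∖ U ∈ τ):
  U = ∅, X ∖ U = {γ, δ, ε, ζ, η} — both open, so U is clopen.
  U = {γ, δ, ε, ζ, η}, X ∖ U = ∅ — both open, so U is clopen.
Only trivial clopens (∅ and X) exist, so (X, τ) is connected.
Compute connected components by grouping points that agree on all clopens:
  component: {γ, δ, ε, ζ, η}


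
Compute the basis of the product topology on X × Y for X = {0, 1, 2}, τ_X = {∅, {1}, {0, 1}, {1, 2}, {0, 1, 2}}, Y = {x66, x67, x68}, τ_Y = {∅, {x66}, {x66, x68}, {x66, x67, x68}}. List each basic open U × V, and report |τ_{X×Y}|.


Basis B = {∅ × ∅, {1} × {x66}, {0, 1} × {x66}, {1} × {x66, x68}, {1, 2} × {x66}, {0, 1, 2} × {x66}, {1} × {x66, x67, x68}, {0, 1} × {x66, x68}, {1, 2} × {x66, x68}, {0, 1} × {x66, x67, x68}, {0, 1, 2} × {x66, x68}, {1, 2} × {x66, x67, x68}, {0, 1, 2} × {x66, x67, x68}}; |τ_{X×Y}| = 30.

Enumerate products U × V with U ∈ τ_X, V ∈ τ_Y (deduplicated):
  ∅ × ∅ = {} (∅)
  {1} × {x66} = {(1,x66)}
  {0, 1} × {x66} = {(0,x66), (1,x66)}
  {1} × {x66, x68} = {(1,x66), (1,x68)}
  {1, 2} × {x66} = {(1,x66), (2,x66)}
  {0, 1, 2} × {x66} = {(0,x66), (1,x66), (2,x66)}
  {1} × {x66, x67, x68} = {(1,x66), (1,x67), (1,x68)}
  {0, 1} × {x66, x68} = {(0,x66), (0,x68), (1,x66), (1,x68)}
  {1, 2} × {x66, x68} = {(1,x66), (1,x68), (2,x66), (2,x68)}
  {0, 1} × {x66, x67, x68} = {(0,x66), (0,x67), (0,x68), (1,x66), (1,x67), (1,x68)}
  {0, 1, 2} × {x66, x68} = {(0,x66), (0,x68), (1,x66), (1,x68), (2,x66), (2,x68)}
  {1, 2} × {x66, x67, x68} = {(1,x66), (1,x67), (1,x68), (2,x66), (2,x67), (2,x68)}
  {0, 1, 2} × {x66, x67, x68} = {(0,x66), (0,x67), (0,x68), (1,x66), (1,x67), (1,x68), (2,x66), (2,x67), (2,x68)}
These 13 distinct sets form the basis B.
Close under arbitrary unions to get τ_{X×Y}; counting gives |τ_{X×Y}| = 30.


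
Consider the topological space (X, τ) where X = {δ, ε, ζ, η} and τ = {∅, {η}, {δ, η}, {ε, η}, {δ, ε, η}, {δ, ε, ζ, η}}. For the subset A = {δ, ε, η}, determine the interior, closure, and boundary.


int(A) = {δ, ε, η}, cl(A) = {δ, ε, ζ, η}, ∂A = {ζ}.

Closed sets in (X, τ) are complements of opens:
  closed(X, τ) = {∅, {ζ}, {δ, ζ}, {ε, ζ}, {δ, ε, ζ}, {δ, ε, ζ, η}}.
int(A) = ⋃ {U ∈ τ : U ⊆ A}. Opens contained in A: ∅, {η}, {δ, η}, {ε, η}, {δ, ε, η}.
Taking the union of these: int(A) = {δ, ε, η}.
cl(A) = ⋂ {C closed : A ⊆ C}. Closed sets containing A: {δ, ε, ζ, η}.
Intersecting these: cl(A) = {δ, ε, ζ, η}.
∂A = cl(A) ∖ int(A) = {δ, ε, ζ, η} ∖ {δ, ε, η} = {ζ}.


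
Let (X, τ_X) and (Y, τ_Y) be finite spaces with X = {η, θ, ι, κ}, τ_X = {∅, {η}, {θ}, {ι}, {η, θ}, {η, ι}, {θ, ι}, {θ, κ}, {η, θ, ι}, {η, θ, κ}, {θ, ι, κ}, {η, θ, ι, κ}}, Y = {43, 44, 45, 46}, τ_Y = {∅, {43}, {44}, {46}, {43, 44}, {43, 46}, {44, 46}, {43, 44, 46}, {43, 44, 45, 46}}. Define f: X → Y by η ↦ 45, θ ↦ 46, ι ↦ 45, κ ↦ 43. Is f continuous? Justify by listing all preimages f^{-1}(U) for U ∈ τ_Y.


f is NOT continuous.

Compute f^{-1}(U) for each U ∈ τ_Y:
  U = ∅: f^{-1}(U) = ∅ ∈ τ_X ✓.
  U = {43}: f^{-1}(U) = {κ} ∉ τ_X ✗.
  U = {44}: f^{-1}(U) = ∅ ∈ τ_X ✓.
  U = {46}: f^{-1}(U) = {θ} ∈ τ_X ✓.
  U = {43, 44}: f^{-1}(U) = {κ} ∉ τ_X ✗.
  U = {43, 46}: f^{-1}(U) = {θ, κ} ∈ τ_X ✓.
  U = {44, 46}: f^{-1}(U) = {θ} ∈ τ_X ✓.
  U = {43, 44, 46}: f^{-1}(U) = {θ, κ} ∈ τ_X ✓.
  U = {43, 44, 45, 46}: f^{-1}(U) = {η, θ, ι, κ} ∈ τ_X ✓.
Found U = {43} with f^{-1}(U) = {κ} not in τ_X. Therefore f is NOT continuous.


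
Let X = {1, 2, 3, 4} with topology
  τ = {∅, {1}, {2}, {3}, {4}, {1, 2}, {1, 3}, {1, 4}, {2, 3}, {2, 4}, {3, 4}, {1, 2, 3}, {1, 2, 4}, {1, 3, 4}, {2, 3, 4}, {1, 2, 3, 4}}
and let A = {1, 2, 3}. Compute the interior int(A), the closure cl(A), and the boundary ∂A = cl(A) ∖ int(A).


int(A) = {1, 2, 3}, cl(A) = {1, 2, 3}, ∂A = ∅.

Closed sets in (X, τ) are complements of opens:
  closed(X, τ) = {∅, {1}, {2}, {3}, {4}, {1, 2}, {1, 3}, {1, 4}, {2, 3}, {2, 4}, {3, 4}, {1, 2, 3}, {1, 2, 4}, {1, 3, 4}, {2, 3, 4}, {1, 2, 3, 4}}.
int(A) = ⋃ {U ∈ τ : U ⊆ A}. Opens contained in A: ∅, {1}, {2}, {3}, {1, 2}, {1, 3}, {2, 3}, {1, 2, 3}.
Taking the union of these: int(A) = {1, 2, 3}.
cl(A) = ⋂ {C closed : A ⊆ C}. Closed sets containing A: {1, 2, 3}, {1, 2, 3, 4}.
Intersecting these: cl(A) = {1, 2, 3}.
∂A = cl(A) ∖ int(A) = {1, 2, 3} ∖ {1, 2, 3} = ∅.


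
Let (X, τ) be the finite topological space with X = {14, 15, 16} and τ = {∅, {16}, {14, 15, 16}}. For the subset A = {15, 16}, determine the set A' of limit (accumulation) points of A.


A' = {14, 15}

For each x ∈ X, list the open sets U ∈ τ with x ∈ U, then check whether U ∩ (A ∖ {x}) ≠ ∅ for every such U.
  x = 14: opens ∋ x are {14, 15, 16}; each meets A ∖ {14}, so x IS a limit point.
  x = 15: opens ∋ x are {14, 15, 16}; each meets A ∖ {15}, so x IS a limit point.
  x = 16: open {16} ∋ x has {16} ∩ (A ∖ {16}) = ∅, so x is NOT a limit point.
Collecting: A' = {14, 15}.


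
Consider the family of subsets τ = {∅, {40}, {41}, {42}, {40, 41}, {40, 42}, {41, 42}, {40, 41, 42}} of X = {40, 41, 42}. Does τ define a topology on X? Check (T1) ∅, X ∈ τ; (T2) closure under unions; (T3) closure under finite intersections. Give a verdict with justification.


τ IS a topology on X.

Axiom (T1): ∅ ∈ τ? Yes; X ∈ τ? Yes.
Axiom (T2/T3): check pairwise unions and intersections of members of τ.
All pairwise intersections and unions checked — each lies in τ. Therefore τ satisfies (T1), (T2), (T3): it IS a topology on X.


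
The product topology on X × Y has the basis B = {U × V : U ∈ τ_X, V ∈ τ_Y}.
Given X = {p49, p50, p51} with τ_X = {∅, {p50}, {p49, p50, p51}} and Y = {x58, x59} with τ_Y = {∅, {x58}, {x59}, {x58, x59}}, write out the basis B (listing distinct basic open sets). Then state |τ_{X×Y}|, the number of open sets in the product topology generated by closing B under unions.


Basis B = {∅ × ∅, {p50} × {x58}, {p50} × {x59}, {p50} × {x58, x59}, {p49, p50, p51} × {x58}, {p49, p50, p51} × {x59}, {p49, p50, p51} × {x58, x59}}; |τ_{X×Y}| = 9.

Enumerate products U × V with U ∈ τ_X, V ∈ τ_Y (deduplicated):
  ∅ × ∅ = {} (∅)
  {p50} × {x58} = {(p50,x58)}
  {p50} × {x59} = {(p50,x59)}
  {p50} × {x58, x59} = {(p50,x58), (p50,x59)}
  {p49, p50, p51} × {x58} = {(p49,x58), (p50,x58), (p51,x58)}
  {p49, p50, p51} × {x59} = {(p49,x59), (p50,x59), (p51,x59)}
  {p49, p50, p51} × {x58, x59} = {(p49,x58), (p49,x59), (p50,x58), (p50,x59), (p51,x58), (p51,x59)}
These 7 distinct sets form the basis B.
Close under arbitrary unions to get τ_{X×Y}; counting gives |τ_{X×Y}| = 9.


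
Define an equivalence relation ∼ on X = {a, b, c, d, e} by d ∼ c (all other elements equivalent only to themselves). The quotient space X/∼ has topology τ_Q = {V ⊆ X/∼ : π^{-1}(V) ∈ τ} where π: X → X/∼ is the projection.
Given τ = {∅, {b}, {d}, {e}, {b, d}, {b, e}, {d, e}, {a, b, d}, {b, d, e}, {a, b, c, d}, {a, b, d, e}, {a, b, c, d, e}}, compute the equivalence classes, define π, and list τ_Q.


X/∼ = {[a], [b], [c=d], [e]}; |τ_Q| = 6.

Equivalence classes: [a], [b], [c=d], [e].
Quotient map π: X → X/∼ sends a ↦ [a], b ↦ [b], c ↦ [c=d], d ↦ [c=d], e ↦ [e].
For each subset V ⊆ X/∼, compute π^{-1}(V) ⊆ X and check whether π^{-1}(V) ∈ τ. V is open in τ_Q iff π^{-1}(V) ∈ τ.
  V = {}: π^{-1}(V) = ∅ ∈ τ ✓.
  V = {[a]}: π^{-1}(V) = {a} ∉ τ ✗.
  V = {[b]}: π^{-1}(V) = {b} ∈ τ ✓.
  V = {[a], [b]}: π^{-1}(V) = {a, b} ∉ τ ✗.
  V = {[c=d]}: π^{-1}(V) = {c, d} ∉ τ ✗.
  V = {[a], [c=d]}: π^{-1}(V) = {a, c, d} ∉ τ ✗.
  V = {[b], [c=d]}: π^{-1}(V) = {b, c, d} ∉ τ ✗.
  V = {[a], [b], [c=d]}: π^{-1}(V) = {a, b, c, d} ∈ τ ✓.
  V = {[e]}: π^{-1}(V) = {e} ∈ τ ✓.
  V = {[a], [e]}: π^{-1}(V) = {a, e} ∉ τ ✗.
  V = {[b], [e]}: π^{-1}(V) = {b, e} ∈ τ ✓.
  V = {[a], [b], [e]}: π^{-1}(V) = {a, b, e} ∉ τ ✗.
  V = {[c=d], [e]}: π^{-1}(V) = {c, d, e} ∉ τ ✗.
  V = {[a], [c=d], [e]}: π^{-1}(V) = {a, c, d, e} ∉ τ ✗.
  V = {[b], [c=d], [e]}: π^{-1}(V) = {b, c, d, e} ∉ τ ✗.
  V = {[a], [b], [c=d], [e]}: π^{-1}(V) = {a, b, c, d, e} ∈ τ ✓.
Open sets in the quotient: τ_Q = {{}, {[b]}, {[a], [b], [c=d]}, {[e]}, {[b], [e]}, {[a], [b], [c=d], [e]}} (6 elements).


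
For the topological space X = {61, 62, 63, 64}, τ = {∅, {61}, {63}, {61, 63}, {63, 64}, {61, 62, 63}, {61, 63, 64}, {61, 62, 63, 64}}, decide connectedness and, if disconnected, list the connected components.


(X, τ) is connected.

Find clopen sets (U ∈ τ with X ∖ U ∈ τ):
  U = ∅, X ∖ U = {61, 62, 63, 64} — both open, so U is clopen.
  U = {61, 62, 63, 64}, X ∖ U = ∅ — both open, so U is clopen.
Only trivial clopens (∅ and X) exist, so (X, τ) is connected.
Compute connected components by grouping points that agree on all clopens:
  component: {61, 62, 63, 64}


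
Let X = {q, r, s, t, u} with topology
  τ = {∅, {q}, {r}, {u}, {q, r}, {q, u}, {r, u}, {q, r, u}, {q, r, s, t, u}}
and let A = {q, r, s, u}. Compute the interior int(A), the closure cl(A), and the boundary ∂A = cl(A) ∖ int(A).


int(A) = {q, r, u}, cl(A) = {q, r, s, t, u}, ∂A = {s, t}.

Closed sets in (X, τ) are complements of opens:
  closed(X, τ) = {∅, {s, t}, {q, s, t}, {r, s, t}, {s, t, u}, {q, r, s, t}, {q, s, t, u}, {r, s, t, u}, {q, r, s, t, u}}.
int(A) = ⋃ {U ∈ τ : U ⊆ A}. Opens contained in A: ∅, {q}, {r}, {u}, {q, r}, {q, u}, {r, u}, {q, r, u}.
Taking the union of these: int(A) = {q, r, u}.
cl(A) = ⋂ {C closed : A ⊆ C}. Closed sets containing A: {q, r, s, t, u}.
Intersecting these: cl(A) = {q, r, s, t, u}.
∂A = cl(A) ∖ int(A) = {q, r, s, t, u} ∖ {q, r, u} = {s, t}.


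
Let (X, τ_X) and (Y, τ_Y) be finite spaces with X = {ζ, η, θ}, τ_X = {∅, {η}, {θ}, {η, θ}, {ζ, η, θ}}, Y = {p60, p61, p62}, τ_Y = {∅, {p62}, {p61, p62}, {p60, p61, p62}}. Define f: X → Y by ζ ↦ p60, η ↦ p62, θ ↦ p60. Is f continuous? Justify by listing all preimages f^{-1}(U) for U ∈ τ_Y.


f IS continuous.

Compute f^{-1}(U) for each U ∈ τ_Y:
  U = ∅: f^{-1}(U) = ∅ ∈ τ_X ✓.
  U = {p62}: f^{-1}(U) = {η} ∈ τ_X ✓.
  U = {p61, p62}: f^{-1}(U) = {η} ∈ τ_X ✓.
  U = {p60, p61, p62}: f^{-1}(U) = {ζ, η, θ} ∈ τ_X ✓.
Every preimage lies in τ_X, so f IS continuous.


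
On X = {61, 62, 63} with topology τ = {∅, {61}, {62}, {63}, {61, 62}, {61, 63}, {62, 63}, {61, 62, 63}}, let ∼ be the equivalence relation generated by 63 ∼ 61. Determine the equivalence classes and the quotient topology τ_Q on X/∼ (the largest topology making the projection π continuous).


X/∼ = {[61=63], [62]}; |τ_Q| = 4.

Equivalence classes: [61=63], [62].
Quotient map π: X → X/∼ sends 61 ↦ [61=63], 62 ↦ [62], 63 ↦ [61=63].
For each subset V ⊆ X/∼, compute π^{-1}(V) ⊆ X and check whether π^{-1}(V) ∈ τ. V is open in τ_Q iff π^{-1}(V) ∈ τ.
  V = {}: π^{-1}(V) = ∅ ∈ τ ✓.
  V = {[61=63]}: π^{-1}(V) = {61, 63} ∈ τ ✓.
  V = {[62]}: π^{-1}(V) = {62} ∈ τ ✓.
  V = {[61=63], [62]}: π^{-1}(V) = {61, 62, 63} ∈ τ ✓.
Open sets in the quotient: τ_Q = {{}, {[61=63]}, {[62]}, {[61=63], [62]}} (4 elements).


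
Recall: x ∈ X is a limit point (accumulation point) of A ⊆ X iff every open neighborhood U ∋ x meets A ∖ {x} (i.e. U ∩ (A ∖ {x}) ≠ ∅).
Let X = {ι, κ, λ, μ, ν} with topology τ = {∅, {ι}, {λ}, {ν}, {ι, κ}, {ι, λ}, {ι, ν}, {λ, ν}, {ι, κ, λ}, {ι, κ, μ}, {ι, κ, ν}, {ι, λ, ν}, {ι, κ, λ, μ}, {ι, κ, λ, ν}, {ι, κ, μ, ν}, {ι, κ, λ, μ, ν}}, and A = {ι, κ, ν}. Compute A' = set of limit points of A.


A' = {κ, μ}

For each x ∈ X, list the open sets U ∈ τ with x ∈ U, then check whether U ∩ (A ∖ {x}) ≠ ∅ for every such U.
  x = ι: open {ι} ∋ x has {ι} ∩ (A ∖ {ι}) = ∅, so x is NOT a limit point.
  x = κ: opens ∋ x are {ι, κ}, {ι, κ, λ}, {ι, κ, μ}, {ι, κ, ν}, {ι, κ, λ, μ}, {ι, κ, λ, ν}, {ι, κ, μ, ν}, {ι, κ, λ, μ, ν}; each meets A ∖ {κ}, so x IS a limit point.
  x = λ: open {λ} ∋ x has {λ} ∩ (A ∖ {λ}) = ∅, so x is NOT a limit point.
  x = μ: opens ∋ x are {ι, κ, μ}, {ι, κ, λ, μ}, {ι, κ, μ, ν}, {ι, κ, λ, μ, ν}; each meets A ∖ {μ}, so x IS a limit point.
  x = ν: open {ν} ∋ x has {ν} ∩ (A ∖ {ν}) = ∅, so x is NOT a limit point.
Collecting: A' = {κ, μ}.


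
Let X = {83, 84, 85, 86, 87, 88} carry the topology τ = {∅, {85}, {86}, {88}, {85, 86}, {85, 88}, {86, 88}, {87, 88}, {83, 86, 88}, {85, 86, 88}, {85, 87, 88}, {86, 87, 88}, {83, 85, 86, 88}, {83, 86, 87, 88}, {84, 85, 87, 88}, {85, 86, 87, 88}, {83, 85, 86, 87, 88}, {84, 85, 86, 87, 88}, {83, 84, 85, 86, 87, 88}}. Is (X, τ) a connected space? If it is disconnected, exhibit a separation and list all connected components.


(X, τ) is connected.

Find clopen sets (U ∈ τ with X ∖ U ∈ τ):
  U = ∅, X ∖ U = {83, 84, 85, 86, 87, 88} — both open, so U is clopen.
  U = {83, 84, 85, 86, 87, 88}, X ∖ U = ∅ — both open, so U is clopen.
Only trivial clopens (∅ and X) exist, so (X, τ) is connected.
Compute connected components by grouping points that agree on all clopens:
  component: {83, 84, 85, 86, 87, 88}


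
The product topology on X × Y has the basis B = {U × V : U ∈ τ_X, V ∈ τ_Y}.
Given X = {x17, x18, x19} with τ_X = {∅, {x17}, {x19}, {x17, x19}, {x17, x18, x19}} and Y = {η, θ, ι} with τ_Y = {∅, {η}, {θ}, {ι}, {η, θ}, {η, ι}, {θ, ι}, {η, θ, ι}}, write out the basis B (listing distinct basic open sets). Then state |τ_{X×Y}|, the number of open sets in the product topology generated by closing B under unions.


Basis B = {∅ × ∅, {x17} × {η}, {x17} × {θ}, {x17} × {ι}, {x19} × {η}, {x19} × {θ}, {x19} × {ι}, {x17} × {η, θ}, {x17} × {η, ι}, {x17, x19} × {η}, {x17} × {θ, ι}, {x17, x19} × {θ}, {x17, x19} × {ι}, {x19} × {η, θ}, {x19} × {η, ι}, {x19} × {θ, ι}, {x17} × {η, θ, ι}, {x17, x18, x19} × {η}, {x17, x18, x19} × {θ}, {x17, x18, x19} × {ι}, {x19} × {η, θ, ι}, {x17, x19} × {η, θ}, {x17, x19} × {η, ι}, {x17, x19} × {θ, ι}, {x17, x19} × {η, θ, ι}, {x17, x18, x19} × {η, θ}, {x17, x18, x19} × {η, ι}, {x17, x18, x19} × {θ, ι}, {x17, x18, x19} × {η, θ, ι}}; |τ_{X×Y}| = 125.

Enumerate products U × V with U ∈ τ_X, V ∈ τ_Y (deduplicated):
  ∅ × ∅ = {} (∅)
  {x17} × {η} = {(x17,η)}
  {x17} × {θ} = {(x17,θ)}
  {x17} × {ι} = {(x17,ι)}
  {x19} × {η} = {(x19,η)}
  {x19} × {θ} = {(x19,θ)}
  {x19} × {ι} = {(x19,ι)}
  {x17} × {η, θ} = {(x17,η), (x17,θ)}
  {x17} × {η, ι} = {(x17,η), (x17,ι)}
  {x17, x19} × {η} = {(x17,η), (x19,η)}
  {x17} × {θ, ι} = {(x17,θ), (x17,ι)}
  {x17, x19} × {θ} = {(x17,θ), (x19,θ)}
  {x17, x19} × {ι} = {(x17,ι), (x19,ι)}
  {x19} × {η, θ} = {(x19,η), (x19,θ)}
  {x19} × {η, ι} = {(x19,η), (x19,ι)}
  {x19} × {θ, ι} = {(x19,θ), (x19,ι)}
  {x17} × {η, θ, ι} = {(x17,η), (x17,θ), (x17,ι)}
  {x17, x18, x19} × {η} = {(x17,η), (x18,η), (x19,η)}
  {x17, x18, x19} × {θ} = {(x17,θ), (x18,θ), (x19,θ)}
  {x17, x18, x19} × {ι} = {(x17,ι), (x18,ι), (x19,ι)}
  {x19} × {η, θ, ι} = {(x19,η), (x19,θ), (x19,ι)}
  {x17, x19} × {η, θ} = {(x17,η), (x17,θ), (x19,η), (x19,θ)}
  {x17, x19} × {η, ι} = {(x17,η), (x17,ι), (x19,η), (x19,ι)}
  {x17, x19} × {θ, ι} = {(x17,θ), (x17,ι), (x19,θ), (x19,ι)}
  {x17, x19} × {η, θ, ι} = {(x17,η), (x17,θ), (x17,ι), (x19,η), (x19,θ), (x19,ι)}
  {x17, x18, x19} × {η, θ} = {(x17,η), (x17,θ), (x18,η), (x18,θ), (x19,η), (x19,θ)}
  {x17, x18, x19} × {η, ι} = {(x17,η), (x17,ι), (x18,η), (x18,ι), (x19,η), (x19,ι)}
  {x17, x18, x19} × {θ, ι} = {(x17,θ), (x17,ι), (x18,θ), (x18,ι), (x19,θ), (x19,ι)}
  {x17, x18, x19} × {η, θ, ι} = {(x17,η), (x17,θ), (x17,ι), (x18,η), (x18,θ), (x18,ι), (x19,η), (x19,θ), (x19,ι)}
These 29 distinct sets form the basis B.
Close under arbitrary unions to get τ_{X×Y}; counting gives |τ_{X×Y}| = 125.


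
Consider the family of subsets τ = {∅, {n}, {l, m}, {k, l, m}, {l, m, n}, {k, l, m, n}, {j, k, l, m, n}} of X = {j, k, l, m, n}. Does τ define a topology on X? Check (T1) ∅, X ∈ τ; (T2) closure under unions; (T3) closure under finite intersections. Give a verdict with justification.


τ IS a topology on X.

Axiom (T1): ∅ ∈ τ? Yes; X ∈ τ? Yes.
Axiom (T2/T3): check pairwise unions and intersections of members of τ.
All pairwise intersections and unions checked — each lies in τ. Therefore τ satisfies (T1), (T2), (T3): it IS a topology on X.


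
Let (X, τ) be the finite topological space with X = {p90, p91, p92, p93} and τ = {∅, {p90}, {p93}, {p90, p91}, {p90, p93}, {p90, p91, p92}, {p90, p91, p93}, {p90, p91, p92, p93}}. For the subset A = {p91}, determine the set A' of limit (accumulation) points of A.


A' = {p92}

For each x ∈ X, list the open sets U ∈ τ with x ∈ U, then check whether U ∩ (A ∖ {x}) ≠ ∅ for every such U.
  x = p90: open {p90} ∋ x has {p90} ∩ (A ∖ {p90}) = ∅, so x is NOT a limit point.
  x = p91: open {p90, p91} ∋ x has {p90, p91} ∩ (A ∖ {p91}) = ∅, so x is NOT a limit point.
  x = p92: opens ∋ x are {p90, p91, p92}, {p90, p91, p92, p93}; each meets A ∖ {p92}, so x IS a limit point.
  x = p93: open {p93} ∋ x has {p93} ∩ (A ∖ {p93}) = ∅, so x is NOT a limit point.
Collecting: A' = {p92}.


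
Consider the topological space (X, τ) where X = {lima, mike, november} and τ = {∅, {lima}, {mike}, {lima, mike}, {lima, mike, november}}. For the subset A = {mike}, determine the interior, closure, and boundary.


int(A) = {mike}, cl(A) = {mike, november}, ∂A = {november}.

Closed sets in (X, τ) are complements of opens:
  closed(X, τ) = {∅, {november}, {lima, november}, {mike, november}, {lima, mike, november}}.
int(A) = ⋃ {U ∈ τ : U ⊆ A}. Opens contained in A: ∅, {mike}.
Taking the union of these: int(A) = {mike}.
cl(A) = ⋂ {C closed : A ⊆ C}. Closed sets containing A: {mike, november}, {lima, mike, november}.
Intersecting these: cl(A) = {mike, november}.
∂A = cl(A) ∖ int(A) = {mike, november} ∖ {mike} = {november}.


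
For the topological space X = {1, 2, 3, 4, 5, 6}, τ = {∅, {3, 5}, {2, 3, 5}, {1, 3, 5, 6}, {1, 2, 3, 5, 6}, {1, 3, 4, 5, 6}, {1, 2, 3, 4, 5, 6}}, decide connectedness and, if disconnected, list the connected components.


(X, τ) is connected.

Find clopen sets (U ∈ τ with X ∖ U ∈ τ):
  U = ∅, X ∖ U = {1, 2, 3, 4, 5, 6} — both open, so U is clopen.
  U = {1, 2, 3, 4, 5, 6}, X ∖ U = ∅ — both open, so U is clopen.
Only trivial clopens (∅ and X) exist, so (X, τ) is connected.
Compute connected components by grouping points that agree on all clopens:
  component: {1, 2, 3, 4, 5, 6}


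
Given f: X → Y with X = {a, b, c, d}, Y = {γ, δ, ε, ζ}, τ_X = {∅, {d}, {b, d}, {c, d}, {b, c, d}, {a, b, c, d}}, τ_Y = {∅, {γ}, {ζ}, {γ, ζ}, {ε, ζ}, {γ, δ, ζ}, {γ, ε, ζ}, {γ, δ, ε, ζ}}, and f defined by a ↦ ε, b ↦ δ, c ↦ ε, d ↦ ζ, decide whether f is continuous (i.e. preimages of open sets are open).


f is NOT continuous.

Compute f^{-1}(U) for each U ∈ τ_Y:
  U = ∅: f^{-1}(U) = ∅ ∈ τ_X ✓.
  U = {γ}: f^{-1}(U) = ∅ ∈ τ_X ✓.
  U = {ζ}: f^{-1}(U) = {d} ∈ τ_X ✓.
  U = {γ, ζ}: f^{-1}(U) = {d} ∈ τ_X ✓.
  U = {ε, ζ}: f^{-1}(U) = {a, c, d} ∉ τ_X ✗.
  U = {γ, δ, ζ}: f^{-1}(U) = {b, d} ∈ τ_X ✓.
  U = {γ, ε, ζ}: f^{-1}(U) = {a, c, d} ∉ τ_X ✗.
  U = {γ, δ, ε, ζ}: f^{-1}(U) = {a, b, c, d} ∈ τ_X ✓.
Found U = {ε, ζ} with f^{-1}(U) = {a, c, d} not in τ_X. Therefore f is NOT continuous.


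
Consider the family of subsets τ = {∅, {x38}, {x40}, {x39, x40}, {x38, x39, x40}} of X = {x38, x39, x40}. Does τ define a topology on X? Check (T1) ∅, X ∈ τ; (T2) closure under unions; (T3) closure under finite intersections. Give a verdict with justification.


τ is NOT a topology on X.

Axiom (T1): ∅ ∈ τ? Yes; X ∈ τ? Yes.
Axiom (T2/T3): check pairwise unions and intersections of members of τ.
Counterexample for (T2): {x38} ∪ {x40} = {x38, x40} ∉ τ. Therefore τ is NOT a topology.


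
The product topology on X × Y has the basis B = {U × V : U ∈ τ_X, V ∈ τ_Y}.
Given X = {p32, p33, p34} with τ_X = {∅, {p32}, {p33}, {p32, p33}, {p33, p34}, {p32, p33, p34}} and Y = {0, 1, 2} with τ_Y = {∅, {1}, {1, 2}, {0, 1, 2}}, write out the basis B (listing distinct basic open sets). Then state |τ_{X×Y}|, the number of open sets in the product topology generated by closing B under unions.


Basis B = {∅ × ∅, {p32} × {1}, {p33} × {1}, {p32} × {1, 2}, {p32, p33} × {1}, {p33} × {1, 2}, {p33, p34} × {1}, {p32} × {0, 1, 2}, {p32, p33, p34} × {1}, {p33} × {0, 1, 2}, {p32, p33} × {1, 2}, {p33, p34} × {1, 2}, {p32, p33} × {0, 1, 2}, {p32, p33, p34} × {1, 2}, {p33, p34} × {0, 1, 2}, {p32, p33, p34} × {0, 1, 2}}; |τ_{X×Y}| = 40.

Enumerate products U × V with U ∈ τ_X, V ∈ τ_Y (deduplicated):
  ∅ × ∅ = {} (∅)
  {p32} × {1} = {(p32,1)}
  {p33} × {1} = {(p33,1)}
  {p32} × {1, 2} = {(p32,1), (p32,2)}
  {p32, p33} × {1} = {(p32,1), (p33,1)}
  {p33} × {1, 2} = {(p33,1), (p33,2)}
  {p33, p34} × {1} = {(p33,1), (p34,1)}
  {p32} × {0, 1, 2} = {(p32,0), (p32,1), (p32,2)}
  {p32, p33, p34} × {1} = {(p32,1), (p33,1), (p34,1)}
  {p33} × {0, 1, 2} = {(p33,0), (p33,1), (p33,2)}
  {p32, p33} × {1, 2} = {(p32,1), (p32,2), (p33,1), (p33,2)}
  {p33, p34} × {1, 2} = {(p33,1), (p33,2), (p34,1), (p34,2)}
  {p32, p33} × {0, 1, 2} = {(p32,0), (p32,1), (p32,2), (p33,0), (p33,1), (p33,2)}
  {p32, p33, p34} × {1, 2} = {(p32,1), (p32,2), (p33,1), (p33,2), (p34,1), (p34,2)}
  {p33, p34} × {0, 1, 2} = {(p33,0), (p33,1), (p33,2), (p34,0), (p34,1), (p34,2)}
  {p32, p33, p34} × {0, 1, 2} = {(p32,0), (p32,1), (p32,2), (p33,0), (p33,1), (p33,2), (p34,0), (p34,1), (p34,2)}
These 16 distinct sets form the basis B.
Close under arbitrary unions to get τ_{X×Y}; counting gives |τ_{X×Y}| = 40.


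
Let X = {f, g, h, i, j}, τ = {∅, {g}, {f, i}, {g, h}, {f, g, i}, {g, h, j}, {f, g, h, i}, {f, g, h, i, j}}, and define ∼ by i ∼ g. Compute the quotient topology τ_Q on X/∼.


X/∼ = {[f], [g=i], [h], [j]}; |τ_Q| = 4.

Equivalence classes: [f], [g=i], [h], [j].
Quotient map π: X → X/∼ sends f ↦ [f], g ↦ [g=i], h ↦ [h], i ↦ [g=i], j ↦ [j].
For each subset V ⊆ X/∼, compute π^{-1}(V) ⊆ X and check whether π^{-1}(V) ∈ τ. V is open in τ_Q iff π^{-1}(V) ∈ τ.
  V = {}: π^{-1}(V) = ∅ ∈ τ ✓.
  V = {[f]}: π^{-1}(V) = {f} ∉ τ ✗.
  V = {[g=i]}: π^{-1}(V) = {g, i} ∉ τ ✗.
  V = {[f], [g=i]}: π^{-1}(V) = {f, g, i} ∈ τ ✓.
  V = {[h]}: π^{-1}(V) = {h} ∉ τ ✗.
  V = {[f], [h]}: π^{-1}(V) = {f, h} ∉ τ ✗.
  V = {[g=i], [h]}: π^{-1}(V) = {g, h, i} ∉ τ ✗.
  V = {[f], [g=i], [h]}: π^{-1}(V) = {f, g, h, i} ∈ τ ✓.
  V = {[j]}: π^{-1}(V) = {j} ∉ τ ✗.
  V = {[f], [j]}: π^{-1}(V) = {f, j} ∉ τ ✗.
  V = {[g=i], [j]}: π^{-1}(V) = {g, i, j} ∉ τ ✗.
  V = {[f], [g=i], [j]}: π^{-1}(V) = {f, g, i, j} ∉ τ ✗.
  V = {[h], [j]}: π^{-1}(V) = {h, j} ∉ τ ✗.
  V = {[f], [h], [j]}: π^{-1}(V) = {f, h, j} ∉ τ ✗.
  V = {[g=i], [h], [j]}: π^{-1}(V) = {g, h, i, j} ∉ τ ✗.
  V = {[f], [g=i], [h], [j]}: π^{-1}(V) = {f, g, h, i, j} ∈ τ ✓.
Open sets in the quotient: τ_Q = {{}, {[f], [g=i]}, {[f], [g=i], [h]}, {[f], [g=i], [h], [j]}} (4 elements).


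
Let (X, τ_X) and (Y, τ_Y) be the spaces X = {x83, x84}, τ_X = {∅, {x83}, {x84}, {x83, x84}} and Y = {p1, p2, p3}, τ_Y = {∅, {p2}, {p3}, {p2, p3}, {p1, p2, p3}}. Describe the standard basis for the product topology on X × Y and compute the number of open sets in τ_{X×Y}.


Basis B = {∅ × ∅, {x83} × {p2}, {x83} × {p3}, {x84} × {p2}, {x84} × {p3}, {x83} × {p2, p3}, {x83, x84} × {p2}, {x83, x84} × {p3}, {x84} × {p2, p3}, {x83} × {p1, p2, p3}, {x84} × {p1, p2, p3}, {x83, x84} × {p2, p3}, {x83, x84} × {p1, p2, p3}}; |τ_{X×Y}| = 25.

Enumerate products U × V with U ∈ τ_X, V ∈ τ_Y (deduplicated):
  ∅ × ∅ = {} (∅)
  {x83} × {p2} = {(x83,p2)}
  {x83} × {p3} = {(x83,p3)}
  {x84} × {p2} = {(x84,p2)}
  {x84} × {p3} = {(x84,p3)}
  {x83} × {p2, p3} = {(x83,p2), (x83,p3)}
  {x83, x84} × {p2} = {(x83,p2), (x84,p2)}
  {x83, x84} × {p3} = {(x83,p3), (x84,p3)}
  {x84} × {p2, p3} = {(x84,p2), (x84,p3)}
  {x83} × {p1, p2, p3} = {(x83,p1), (x83,p2), (x83,p3)}
  {x84} × {p1, p2, p3} = {(x84,p1), (x84,p2), (x84,p3)}
  {x83, x84} × {p2, p3} = {(x83,p2), (x83,p3), (x84,p2), (x84,p3)}
  {x83, x84} × {p1, p2, p3} = {(x83,p1), (x83,p2), (x83,p3), (x84,p1), (x84,p2), (x84,p3)}
These 13 distinct sets form the basis B.
Close under arbitrary unions to get τ_{X×Y}; counting gives |τ_{X×Y}| = 25.


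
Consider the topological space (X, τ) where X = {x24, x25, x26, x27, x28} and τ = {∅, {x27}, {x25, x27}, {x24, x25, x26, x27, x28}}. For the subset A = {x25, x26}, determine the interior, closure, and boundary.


int(A) = ∅, cl(A) = {x24, x25, x26, x28}, ∂A = {x24, x25, x26, x28}.

Closed sets in (X, τ) are complements of opens:
  closed(X, τ) = {∅, {x24, x26, x28}, {x24, x25, x26, x28}, {x24, x25, x26, x27, x28}}.
int(A) = ⋃ {U ∈ τ : U ⊆ A}. Opens contained in A: ∅.
Taking the union of these: int(A) = ∅.
cl(A) = ⋂ {C closed : A ⊆ C}. Closed sets containing A: {x24, x25, x26, x28}, {x24, x25, x26, x27, x28}.
Intersecting these: cl(A) = {x24, x25, x26, x28}.
∂A = cl(A) ∖ int(A) = {x24, x25, x26, x28} ∖ ∅ = {x24, x25, x26, x28}.


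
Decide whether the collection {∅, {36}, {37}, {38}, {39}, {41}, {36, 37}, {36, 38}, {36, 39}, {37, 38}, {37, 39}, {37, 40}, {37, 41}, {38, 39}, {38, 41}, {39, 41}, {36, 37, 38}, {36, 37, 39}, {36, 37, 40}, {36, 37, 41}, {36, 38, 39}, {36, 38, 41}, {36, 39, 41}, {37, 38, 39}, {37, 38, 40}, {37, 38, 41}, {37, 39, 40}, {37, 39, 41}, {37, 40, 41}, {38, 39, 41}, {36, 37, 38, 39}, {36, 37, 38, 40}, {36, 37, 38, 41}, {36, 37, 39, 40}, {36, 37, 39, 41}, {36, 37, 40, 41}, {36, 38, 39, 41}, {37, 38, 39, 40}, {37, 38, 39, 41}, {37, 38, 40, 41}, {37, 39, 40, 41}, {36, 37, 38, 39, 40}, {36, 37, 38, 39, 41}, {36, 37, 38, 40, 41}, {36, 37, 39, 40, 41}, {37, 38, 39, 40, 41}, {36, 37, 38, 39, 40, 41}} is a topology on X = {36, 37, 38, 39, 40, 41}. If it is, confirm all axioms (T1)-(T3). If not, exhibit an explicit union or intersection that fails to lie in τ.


τ is NOT a topology on X.

Axiom (T1): ∅ ∈ τ? Yes; X ∈ τ? Yes.
Axiom (T2/T3): check pairwise unions and intersections of members of τ.
Counterexample for (T2): {36} ∪ {41} = {36, 41} ∉ τ. Therefore τ is NOT a topology.


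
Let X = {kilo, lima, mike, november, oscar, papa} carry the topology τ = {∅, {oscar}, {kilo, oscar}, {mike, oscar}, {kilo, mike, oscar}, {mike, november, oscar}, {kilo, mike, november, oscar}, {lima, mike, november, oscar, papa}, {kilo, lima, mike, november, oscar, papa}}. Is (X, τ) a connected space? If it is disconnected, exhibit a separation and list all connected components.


(X, τ) is connected.

Find clopen sets (U ∈ τ with X ∖ U ∈ τ):
  U = ∅, X ∖ U = {kilo, lima, mike, november, oscar, papa} — both open, so U is clopen.
  U = {kilo, lima, mike, november, oscar, papa}, X ∖ U = ∅ — both open, so U is clopen.
Only trivial clopens (∅ and X) exist, so (X, τ) is connected.
Compute connected components by grouping points that agree on all clopens:
  component: {kilo, lima, mike, november, oscar, papa}


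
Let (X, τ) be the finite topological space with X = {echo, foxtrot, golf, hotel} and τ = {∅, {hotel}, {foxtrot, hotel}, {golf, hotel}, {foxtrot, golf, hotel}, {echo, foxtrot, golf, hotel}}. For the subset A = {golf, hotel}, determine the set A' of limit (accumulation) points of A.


A' = {echo, foxtrot, golf}

For each x ∈ X, list the open sets U ∈ τ with x ∈ U, then check whether U ∩ (A ∖ {x}) ≠ ∅ for every such U.
  x = echo: opens ∋ x are {echo, foxtrot, golf, hotel}; each meets A ∖ {echo}, so x IS a limit point.
  x = foxtrot: opens ∋ x are {foxtrot, hotel}, {foxtrot, golf, hotel}, {echo, foxtrot, golf, hotel}; each meets A ∖ {foxtrot}, so x IS a limit point.
  x = golf: opens ∋ x are {golf, hotel}, {foxtrot, golf, hotel}, {echo, foxtrot, golf, hotel}; each meets A ∖ {golf}, so x IS a limit point.
  x = hotel: open {hotel} ∋ x has {hotel} ∩ (A ∖ {hotel}) = ∅, so x is NOT a limit point.
Collecting: A' = {echo, foxtrot, golf}.


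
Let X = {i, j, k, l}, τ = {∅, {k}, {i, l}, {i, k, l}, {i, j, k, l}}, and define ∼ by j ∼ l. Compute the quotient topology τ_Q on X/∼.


X/∼ = {[i], [j=l], [k]}; |τ_Q| = 3.

Equivalence classes: [i], [j=l], [k].
Quotient map π: X → X/∼ sends i ↦ [i], j ↦ [j=l], k ↦ [k], l ↦ [j=l].
For each subset V ⊆ X/∼, compute π^{-1}(V) ⊆ X and check whether π^{-1}(V) ∈ τ. V is open in τ_Q iff π^{-1}(V) ∈ τ.
  V = {}: π^{-1}(V) = ∅ ∈ τ ✓.
  V = {[i]}: π^{-1}(V) = {i} ∉ τ ✗.
  V = {[j=l]}: π^{-1}(V) = {j, l} ∉ τ ✗.
  V = {[i], [j=l]}: π^{-1}(V) = {i, j, l} ∉ τ ✗.
  V = {[k]}: π^{-1}(V) = {k} ∈ τ ✓.
  V = {[i], [k]}: π^{-1}(V) = {i, k} ∉ τ ✗.
  V = {[j=l], [k]}: π^{-1}(V) = {j, k, l} ∉ τ ✗.
  V = {[i], [j=l], [k]}: π^{-1}(V) = {i, j, k, l} ∈ τ ✓.
Open sets in the quotient: τ_Q = {{}, {[k]}, {[i], [j=l], [k]}} (3 elements).


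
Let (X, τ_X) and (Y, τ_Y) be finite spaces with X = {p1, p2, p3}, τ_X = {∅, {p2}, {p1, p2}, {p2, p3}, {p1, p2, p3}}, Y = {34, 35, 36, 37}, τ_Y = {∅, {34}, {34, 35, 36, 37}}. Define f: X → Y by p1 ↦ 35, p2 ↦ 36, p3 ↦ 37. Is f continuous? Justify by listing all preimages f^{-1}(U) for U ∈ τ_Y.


f IS continuous.

Compute f^{-1}(U) for each U ∈ τ_Y:
  U = ∅: f^{-1}(U) = ∅ ∈ τ_X ✓.
  U = {34}: f^{-1}(U) = ∅ ∈ τ_X ✓.
  U = {34, 35, 36, 37}: f^{-1}(U) = {p1, p2, p3} ∈ τ_X ✓.
Every preimage lies in τ_X, so f IS continuous.


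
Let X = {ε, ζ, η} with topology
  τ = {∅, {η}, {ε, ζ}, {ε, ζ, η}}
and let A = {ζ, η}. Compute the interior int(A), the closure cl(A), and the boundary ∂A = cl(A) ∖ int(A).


int(A) = {η}, cl(A) = {ε, ζ, η}, ∂A = {ε, ζ}.

Closed sets in (X, τ) are complements of opens:
  closed(X, τ) = {∅, {η}, {ε, ζ}, {ε, ζ, η}}.
int(A) = ⋃ {U ∈ τ : U ⊆ A}. Opens contained in A: ∅, {η}.
Taking the union of these: int(A) = {η}.
cl(A) = ⋂ {C closed : A ⊆ C}. Closed sets containing A: {ε, ζ, η}.
Intersecting these: cl(A) = {ε, ζ, η}.
∂A = cl(A) ∖ int(A) = {ε, ζ, η} ∖ {η} = {ε, ζ}.


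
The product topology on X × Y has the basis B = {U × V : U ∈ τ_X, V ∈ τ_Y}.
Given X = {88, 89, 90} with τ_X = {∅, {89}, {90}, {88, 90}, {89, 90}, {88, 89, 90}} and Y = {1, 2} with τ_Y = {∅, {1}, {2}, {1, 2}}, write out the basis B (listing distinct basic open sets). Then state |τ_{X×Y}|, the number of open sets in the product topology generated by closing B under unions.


Basis B = {∅ × ∅, {89} × {1}, {89} × {2}, {90} × {1}, {90} × {2}, {88, 90} × {1}, {88, 90} × {2}, {89} × {1, 2}, {89, 90} × {1}, {89, 90} × {2}, {90} × {1, 2}, {88, 89, 90} × {1}, {88, 89, 90} × {2}, {88, 90} × {1, 2}, {89, 90} × {1, 2}, {88, 89, 90} × {1, 2}}; |τ_{X×Y}| = 36.

Enumerate products U × V with U ∈ τ_X, V ∈ τ_Y (deduplicated):
  ∅ × ∅ = {} (∅)
  {89} × {1} = {(89,1)}
  {89} × {2} = {(89,2)}
  {90} × {1} = {(90,1)}
  {90} × {2} = {(90,2)}
  {88, 90} × {1} = {(88,1), (90,1)}
  {88, 90} × {2} = {(88,2), (90,2)}
  {89} × {1, 2} = {(89,1), (89,2)}
  {89, 90} × {1} = {(89,1), (90,1)}
  {89, 90} × {2} = {(89,2), (90,2)}
  {90} × {1, 2} = {(90,1), (90,2)}
  {88, 89, 90} × {1} = {(88,1), (89,1), (90,1)}
  {88, 89, 90} × {2} = {(88,2), (89,2), (90,2)}
  {88, 90} × {1, 2} = {(88,1), (88,2), (90,1), (90,2)}
  {89, 90} × {1, 2} = {(89,1), (89,2), (90,1), (90,2)}
  {88, 89, 90} × {1, 2} = {(88,1), (88,2), (89,1), (89,2), (90,1), (90,2)}
These 16 distinct sets form the basis B.
Close under arbitrary unions to get τ_{X×Y}; counting gives |τ_{X×Y}| = 36.


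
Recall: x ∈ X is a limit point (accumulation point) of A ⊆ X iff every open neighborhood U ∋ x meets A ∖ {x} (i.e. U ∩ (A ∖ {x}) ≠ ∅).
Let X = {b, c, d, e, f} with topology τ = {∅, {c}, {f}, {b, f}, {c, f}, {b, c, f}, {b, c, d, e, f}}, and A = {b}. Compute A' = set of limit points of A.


A' = {d, e}

For each x ∈ X, list the open sets U ∈ τ with x ∈ U, then check whether U ∩ (A ∖ {x}) ≠ ∅ for every such U.
  x = b: open {b, f} ∋ x has {b, f} ∩ (A ∖ {b}) = ∅, so x is NOT a limit point.
  x = c: open {c} ∋ x has {c} ∩ (A ∖ {c}) = ∅, so x is NOT a limit point.
  x = d: opens ∋ x are {b, c, d, e, f}; each meets A ∖ {d}, so x IS a limit point.
  x = e: opens ∋ x are {b, c, d, e, f}; each meets A ∖ {e}, so x IS a limit point.
  x = f: open {f} ∋ x has {f} ∩ (A ∖ {f}) = ∅, so x is NOT a limit point.
Collecting: A' = {d, e}.


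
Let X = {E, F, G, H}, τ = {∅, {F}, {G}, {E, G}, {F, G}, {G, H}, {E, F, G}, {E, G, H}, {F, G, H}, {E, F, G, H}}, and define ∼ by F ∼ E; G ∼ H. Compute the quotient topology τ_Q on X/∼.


X/∼ = {[E=F], [G=H]}; |τ_Q| = 3.

Equivalence classes: [E=F], [G=H].
Quotient map π: X → X/∼ sends E ↦ [E=F], F ↦ [E=F], G ↦ [G=H], H ↦ [G=H].
For each subset V ⊆ X/∼, compute π^{-1}(V) ⊆ X and check whether π^{-1}(V) ∈ τ. V is open in τ_Q iff π^{-1}(V) ∈ τ.
  V = {}: π^{-1}(V) = ∅ ∈ τ ✓.
  V = {[E=F]}: π^{-1}(V) = {E, F} ∉ τ ✗.
  V = {[G=H]}: π^{-1}(V) = {G, H} ∈ τ ✓.
  V = {[E=F], [G=H]}: π^{-1}(V) = {E, F, G, H} ∈ τ ✓.
Open sets in the quotient: τ_Q = {{}, {[G=H]}, {[E=F], [G=H]}} (3 elements).


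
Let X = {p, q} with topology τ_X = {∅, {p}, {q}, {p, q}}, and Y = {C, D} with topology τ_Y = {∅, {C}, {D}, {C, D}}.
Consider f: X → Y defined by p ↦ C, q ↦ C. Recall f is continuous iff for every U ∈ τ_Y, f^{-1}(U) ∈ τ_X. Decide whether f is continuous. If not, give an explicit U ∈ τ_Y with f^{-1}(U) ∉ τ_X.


f IS continuous.

Compute f^{-1}(U) for each U ∈ τ_Y:
  U = ∅: f^{-1}(U) = ∅ ∈ τ_X ✓.
  U = {C}: f^{-1}(U) = {p, q} ∈ τ_X ✓.
  U = {D}: f^{-1}(U) = ∅ ∈ τ_X ✓.
  U = {C, D}: f^{-1}(U) = {p, q} ∈ τ_X ✓.
Every preimage lies in τ_X, so f IS continuous.


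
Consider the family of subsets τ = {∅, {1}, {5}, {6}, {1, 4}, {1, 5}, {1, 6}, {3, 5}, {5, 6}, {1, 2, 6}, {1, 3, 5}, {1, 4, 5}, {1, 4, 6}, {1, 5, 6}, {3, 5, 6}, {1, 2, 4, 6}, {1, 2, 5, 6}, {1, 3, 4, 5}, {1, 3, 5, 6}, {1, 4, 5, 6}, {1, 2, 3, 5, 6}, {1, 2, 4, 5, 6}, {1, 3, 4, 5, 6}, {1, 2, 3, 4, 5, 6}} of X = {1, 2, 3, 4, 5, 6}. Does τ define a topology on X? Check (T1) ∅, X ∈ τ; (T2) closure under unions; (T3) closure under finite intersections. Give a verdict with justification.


τ IS a topology on X.

Axiom (T1): ∅ ∈ τ? Yes; X ∈ τ? Yes.
Axiom (T2/T3): check pairwise unions and intersections of members of τ.
All pairwise intersections and unions checked — each lies in τ. Therefore τ satisfies (T1), (T2), (T3): it IS a topology on X.


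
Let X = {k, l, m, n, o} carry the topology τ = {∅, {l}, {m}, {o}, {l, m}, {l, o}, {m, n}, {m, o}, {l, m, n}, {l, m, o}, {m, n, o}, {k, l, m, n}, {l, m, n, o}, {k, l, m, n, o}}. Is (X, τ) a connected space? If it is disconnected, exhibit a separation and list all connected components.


(X, τ) is disconnected; components = [{o}, {k, l, m, n}].

Find clopen sets (U ∈ τ with X ∖ U ∈ τ):
  U = ∅, X ∖ U = {k, l, m, n, o} — both open, so U is clopen.
  U = {o}, X ∖ U = {k, l, m, n} — both open, so U is clopen.
  U = {k, l, m, n}, X ∖ U = {o} — both open, so U is clopen.
  U = {k, l, m, n, o}, X ∖ U = ∅ — both open, so U is clopen.
Nontrivial clopen(s) exist: e.g. {k, l, m, n}. So (X, τ) is disconnected.
Compute connected components by grouping points that agree on all clopens:
  component: {o}
  component: {k, l, m, n}


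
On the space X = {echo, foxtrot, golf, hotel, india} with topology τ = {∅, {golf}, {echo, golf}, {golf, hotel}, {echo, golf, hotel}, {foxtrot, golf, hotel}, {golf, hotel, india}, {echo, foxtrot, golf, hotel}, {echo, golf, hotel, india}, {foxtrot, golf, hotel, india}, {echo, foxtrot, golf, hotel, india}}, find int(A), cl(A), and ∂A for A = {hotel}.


int(A) = ∅, cl(A) = {foxtrot, hotel, india}, ∂A = {foxtrot, hotel, india}.

Closed sets in (X, τ) are complements of opens:
  closed(X, τ) = {∅, {echo}, {foxtrot}, {india}, {echo, foxtrot}, {echo, india}, {foxtrot, india}, {echo, foxtrot, india}, {foxtrot, hotel, india}, {echo, foxtrot, hotel, india}, {echo, foxtrot, golf, hotel, india}}.
int(A) = ⋃ {U ∈ τ : U ⊆ A}. Opens contained in A: ∅.
Taking the union of these: int(A) = ∅.
cl(A) = ⋂ {C closed : A ⊆ C}. Closed sets containing A: {foxtrot, hotel, india}, {echo, foxtrot, hotel, india}, {echo, foxtrot, golf, hotel, india}.
Intersecting these: cl(A) = {foxtrot, hotel, india}.
∂A = cl(A) ∖ int(A) = {foxtrot, hotel, india} ∖ ∅ = {foxtrot, hotel, india}.


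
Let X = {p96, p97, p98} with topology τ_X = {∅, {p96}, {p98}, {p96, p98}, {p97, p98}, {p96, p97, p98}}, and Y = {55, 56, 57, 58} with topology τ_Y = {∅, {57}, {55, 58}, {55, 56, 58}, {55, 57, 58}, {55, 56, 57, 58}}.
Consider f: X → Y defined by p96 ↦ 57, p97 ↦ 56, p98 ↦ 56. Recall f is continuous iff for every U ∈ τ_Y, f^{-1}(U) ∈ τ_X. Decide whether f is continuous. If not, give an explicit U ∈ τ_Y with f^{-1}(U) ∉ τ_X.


f IS continuous.

Compute f^{-1}(U) for each U ∈ τ_Y:
  U = ∅: f^{-1}(U) = ∅ ∈ τ_X ✓.
  U = {57}: f^{-1}(U) = {p96} ∈ τ_X ✓.
  U = {55, 58}: f^{-1}(U) = ∅ ∈ τ_X ✓.
  U = {55, 56, 58}: f^{-1}(U) = {p97, p98} ∈ τ_X ✓.
  U = {55, 57, 58}: f^{-1}(U) = {p96} ∈ τ_X ✓.
  U = {55, 56, 57, 58}: f^{-1}(U) = {p96, p97, p98} ∈ τ_X ✓.
Every preimage lies in τ_X, so f IS continuous.


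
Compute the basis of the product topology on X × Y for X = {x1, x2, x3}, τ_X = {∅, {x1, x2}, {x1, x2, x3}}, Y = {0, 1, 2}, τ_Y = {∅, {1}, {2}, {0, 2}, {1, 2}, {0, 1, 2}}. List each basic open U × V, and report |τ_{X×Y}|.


Basis B = {∅ × ∅, {x1, x2} × {1}, {x1, x2} × {2}, {x1, x2, x3} × {1}, {x1, x2, x3} × {2}, {x1, x2} × {0, 2}, {x1, x2} × {1, 2}, {x1, x2} × {0, 1, 2}, {x1, x2, x3} × {0, 2}, {x1, x2, x3} × {1, 2}, {x1, x2, x3} × {0, 1, 2}}; |τ_{X×Y}| = 18.

Enumerate products U × V with U ∈ τ_X, V ∈ τ_Y (deduplicated):
  ∅ × ∅ = {} (∅)
  {x1, x2} × {1} = {(x1,1), (x2,1)}
  {x1, x2} × {2} = {(x1,2), (x2,2)}
  {x1, x2, x3} × {1} = {(x1,1), (x2,1), (x3,1)}
  {x1, x2, x3} × {2} = {(x1,2), (x2,2), (x3,2)}
  {x1, x2} × {0, 2} = {(x1,0), (x1,2), (x2,0), (x2,2)}
  {x1, x2} × {1, 2} = {(x1,1), (x1,2), (x2,1), (x2,2)}
  {x1, x2} × {0, 1, 2} = {(x1,0), (x1,1), (x1,2), (x2,0), (x2,1), (x2,2)}
  {x1, x2, x3} × {0, 2} = {(x1,0), (x1,2), (x2,0), (x2,2), (x3,0), (x3,2)}
  {x1, x2, x3} × {1, 2} = {(x1,1), (x1,2), (x2,1), (x2,2), (x3,1), (x3,2)}
  {x1, x2, x3} × {0, 1, 2} = {(x1,0), (x1,1), (x1,2), (x2,0), (x2,1), (x2,2), (x3,0), (x3,1), (x3,2)}
These 11 distinct sets form the basis B.
Close under arbitrary unions to get τ_{X×Y}; counting gives |τ_{X×Y}| = 18.
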